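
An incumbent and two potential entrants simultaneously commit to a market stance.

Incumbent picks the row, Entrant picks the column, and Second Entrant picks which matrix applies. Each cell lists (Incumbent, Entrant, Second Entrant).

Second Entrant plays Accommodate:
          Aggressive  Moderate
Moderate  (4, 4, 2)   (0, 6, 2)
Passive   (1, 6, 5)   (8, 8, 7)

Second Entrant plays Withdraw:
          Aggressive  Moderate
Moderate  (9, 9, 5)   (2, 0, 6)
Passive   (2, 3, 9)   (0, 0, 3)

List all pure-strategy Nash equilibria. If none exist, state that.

For each strategy profile, look for a profitable unilateral deviation.
(Moderate, Aggressive, Accommodate): Entrant can switch to Moderate (4 → 6). Not NE.
(Moderate, Aggressive, Withdraw): Incumbent gets 9, best alternative 2; Entrant gets 9, best alternative 0; Second Entrant gets 5, best alternative 2. No profitable deviation — NE.
(Moderate, Moderate, Accommodate): Incumbent can switch to Passive (0 → 8). Not NE.
(Moderate, Moderate, Withdraw): Entrant can switch to Aggressive (0 → 9). Not NE.
(Passive, Aggressive, Accommodate): Incumbent can switch to Moderate (1 → 4). Not NE.
(Passive, Aggressive, Withdraw): Incumbent can switch to Moderate (2 → 9). Not NE.
(Passive, Moderate, Accommodate): Incumbent gets 8, best alternative 0; Entrant gets 8, best alternative 6; Second Entrant gets 7, best alternative 3. No profitable deviation — NE.
(Passive, Moderate, Withdraw): Incumbent can switch to Moderate (0 → 2). Not NE.

(Moderate, Aggressive, Withdraw); (Passive, Moderate, Accommodate)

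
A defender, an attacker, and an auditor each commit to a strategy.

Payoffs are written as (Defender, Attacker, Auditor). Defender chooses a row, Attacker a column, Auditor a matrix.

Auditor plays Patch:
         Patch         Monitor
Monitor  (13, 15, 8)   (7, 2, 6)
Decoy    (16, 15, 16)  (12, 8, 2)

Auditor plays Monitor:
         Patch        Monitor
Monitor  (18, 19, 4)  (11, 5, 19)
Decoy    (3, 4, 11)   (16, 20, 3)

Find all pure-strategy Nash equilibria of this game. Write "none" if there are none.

The pure Nash equilibria are (Decoy, Patch, Patch) and (Decoy, Monitor, Monitor).

Defender against (Patch, Patch): payoffs 13, 16 → best response Decoy.
Defender against (Patch, Monitor): payoffs 18, 3 → best response Monitor.
Defender against (Monitor, Patch): payoffs 7, 12 → best response Decoy.
Defender against (Monitor, Monitor): payoffs 11, 16 → best response Decoy.
Attacker against (Monitor, Patch): payoffs 15, 2 → best response Patch.
Attacker against (Monitor, Monitor): payoffs 19, 5 → best response Patch.
Attacker against (Decoy, Patch): payoffs 15, 8 → best response Patch.
Attacker against (Decoy, Monitor): payoffs 4, 20 → best response Monitor.
Auditor against (Monitor, Patch): payoffs 8, 4 → best response Patch.
Auditor against (Monitor, Monitor): payoffs 6, 19 → best response Monitor.
Auditor against (Decoy, Patch): payoffs 16, 11 → best response Patch.
Auditor against (Decoy, Monitor): payoffs 2, 3 → best response Monitor.
Mutual best responses: (Decoy, Patch, Patch); (Decoy, Monitor, Monitor).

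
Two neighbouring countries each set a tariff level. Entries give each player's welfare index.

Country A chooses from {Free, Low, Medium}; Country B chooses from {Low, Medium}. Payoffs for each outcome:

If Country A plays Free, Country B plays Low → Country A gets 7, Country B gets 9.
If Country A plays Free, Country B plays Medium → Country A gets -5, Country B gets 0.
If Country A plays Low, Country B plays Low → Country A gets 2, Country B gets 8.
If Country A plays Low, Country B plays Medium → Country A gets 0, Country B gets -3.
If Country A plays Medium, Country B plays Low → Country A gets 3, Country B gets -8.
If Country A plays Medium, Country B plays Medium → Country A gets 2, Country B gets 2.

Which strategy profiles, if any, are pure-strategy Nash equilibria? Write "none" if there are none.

The pure Nash equilibria are (Free, Low); (Medium, Medium).

Mark each player's best response to every combination of opponents' strategies; a profile where every player is best-responding is a pure Nash equilibrium.
Country A against Low: payoffs 7, 2, 3 → best response Free.
Country A against Medium: payoffs -5, 0, 2 → best response Medium.
Country B against Free: payoffs 9, 0 → best response Low.
Country B against Low: payoffs 8, -3 → best response Low.
Country B against Medium: payoffs -8, 2 → best response Medium.
Mutual best responses: (Free, Low); (Medium, Medium).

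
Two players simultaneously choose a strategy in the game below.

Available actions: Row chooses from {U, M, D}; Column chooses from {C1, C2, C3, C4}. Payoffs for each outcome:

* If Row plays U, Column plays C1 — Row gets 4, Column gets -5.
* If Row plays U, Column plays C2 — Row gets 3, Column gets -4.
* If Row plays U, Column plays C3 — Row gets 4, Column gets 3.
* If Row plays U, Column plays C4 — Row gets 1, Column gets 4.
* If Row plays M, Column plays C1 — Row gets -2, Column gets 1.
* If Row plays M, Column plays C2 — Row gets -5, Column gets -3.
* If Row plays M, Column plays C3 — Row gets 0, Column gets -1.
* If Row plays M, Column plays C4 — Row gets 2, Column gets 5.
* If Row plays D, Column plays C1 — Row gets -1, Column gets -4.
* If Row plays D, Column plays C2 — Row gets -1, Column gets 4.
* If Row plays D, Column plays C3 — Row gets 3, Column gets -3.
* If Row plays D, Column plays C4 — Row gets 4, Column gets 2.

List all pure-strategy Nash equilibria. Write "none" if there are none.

Mark each player's best response to every combination of opponents' strategies; a profile where every player is best-responding is a pure Nash equilibrium.
Row against C1: payoffs 4, -2, -1 → best response U.
Row against C2: payoffs 3, -5, -1 → best response U.
Row against C3: payoffs 4, 0, 3 → best response U.
Row against C4: payoffs 1, 2, 4 → best response D.
Column against U: payoffs -5, -4, 3, 4 → best response C4.
Column against M: payoffs 1, -3, -1, 5 → best response C4.
Column against D: payoffs -4, 4, -3, 2 → best response C2.
No profile is a mutual best response for all players.

No pure-strategy Nash equilibrium.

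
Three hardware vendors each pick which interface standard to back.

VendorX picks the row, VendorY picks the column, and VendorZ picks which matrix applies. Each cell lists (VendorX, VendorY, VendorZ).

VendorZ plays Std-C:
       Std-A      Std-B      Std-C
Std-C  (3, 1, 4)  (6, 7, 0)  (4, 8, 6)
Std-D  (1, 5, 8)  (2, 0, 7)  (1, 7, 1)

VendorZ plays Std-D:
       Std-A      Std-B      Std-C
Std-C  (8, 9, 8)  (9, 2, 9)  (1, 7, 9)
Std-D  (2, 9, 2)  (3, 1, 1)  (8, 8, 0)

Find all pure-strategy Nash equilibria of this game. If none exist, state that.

(Std-C, Std-A, Std-D)

(Std-C, Std-A, Std-C): VendorY can switch to Std-B (1 → 7). Not NE.
(Std-C, Std-A, Std-D): VendorX gets 8, best alternative 2; VendorY gets 9, best alternative 7; VendorZ gets 8, best alternative 4. No profitable deviation — NE.
(Std-C, Std-B, Std-C): VendorY can switch to Std-C (7 → 8). Not NE.
(Std-C, Std-B, Std-D): VendorY can switch to Std-A (2 → 9). Not NE.
(Std-C, Std-C, Std-C): VendorZ can switch to Std-D (6 → 9). Not NE.
(Std-C, Std-C, Std-D): VendorX can switch to Std-D (1 → 8). Not NE.
(Std-D, Std-A, Std-C): VendorX can switch to Std-C (1 → 3). Not NE.
(Std-D, Std-A, Std-D): VendorX can switch to Std-C (2 → 8). Not NE.
(Std-D, Std-B, Std-C): VendorX can switch to Std-C (2 → 6). Not NE.
(Std-D, Std-B, Std-D): VendorX can switch to Std-C (3 → 9). Not NE.
(Std-D, Std-C, Std-C): VendorX can switch to Std-C (1 → 4). Not NE.
(Std-D, Std-C, Std-D): VendorY can switch to Std-A (8 → 9). Not NE.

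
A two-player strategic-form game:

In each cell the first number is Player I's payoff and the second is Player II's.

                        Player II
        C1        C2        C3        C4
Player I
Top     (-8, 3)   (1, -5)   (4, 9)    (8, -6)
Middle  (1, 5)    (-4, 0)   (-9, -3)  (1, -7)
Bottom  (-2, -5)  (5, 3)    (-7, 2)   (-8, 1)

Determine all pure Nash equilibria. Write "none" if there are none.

For each strategy profile, look for a profitable unilateral deviation.
(Top, C1): Player I can switch to Middle (-8 → 1). Not NE.
(Top, C2): Player I can switch to Bottom (1 → 5). Not NE.
(Top, C3): Player I gets 4, best alternative -7; Player II gets 9, best alternative 3. No profitable deviation — NE.
(Top, C4): Player II can switch to C1 (-6 → 3). Not NE.
(Middle, C1): Player I gets 1, best alternative -2; Player II gets 5, best alternative 0. No profitable deviation — NE.
(Middle, C2): Player I can switch to Top (-4 → 1). Not NE.
(Middle, C3): Player I can switch to Top (-9 → 4). Not NE.
(Middle, C4): Player I can switch to Top (1 → 8). Not NE.
(Bottom, C1): Player I can switch to Middle (-2 → 1). Not NE.
(Bottom, C2): Player I gets 5, best alternative 1; Player II gets 3, best alternative 2. No profitable deviation — NE.
(Bottom, C3): Player I can switch to Top (-7 → 4). Not NE.
(Bottom, C4): Player I can switch to Top (-8 → 8). Not NE.

The pure Nash equilibria are (Top, C3), (Middle, C1), (Bottom, C2).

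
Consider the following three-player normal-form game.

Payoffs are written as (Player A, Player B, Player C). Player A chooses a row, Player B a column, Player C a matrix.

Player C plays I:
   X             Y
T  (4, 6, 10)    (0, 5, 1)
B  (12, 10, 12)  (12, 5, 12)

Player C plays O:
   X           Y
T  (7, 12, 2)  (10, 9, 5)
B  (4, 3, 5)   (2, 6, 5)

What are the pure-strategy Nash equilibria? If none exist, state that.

The unique pure-strategy Nash equilibrium is (B, X, I).

(T, X, I): Player A can switch to B (4 → 12). Not NE.
(T, X, O): Player C can switch to I (2 → 10). Not NE.
(T, Y, I): Player A can switch to B (0 → 12). Not NE.
(T, Y, O): Player B can switch to X (9 → 12). Not NE.
(B, X, I): Player A gets 12, best alternative 4; Player B gets 10, best alternative 5; Player C gets 12, best alternative 5. No profitable deviation — NE.
(B, X, O): Player A can switch to T (4 → 7). Not NE.
(B, Y, I): Player B can switch to X (5 → 10). Not NE.
(The remaining 1 profile has a profitable deviation by the same check.)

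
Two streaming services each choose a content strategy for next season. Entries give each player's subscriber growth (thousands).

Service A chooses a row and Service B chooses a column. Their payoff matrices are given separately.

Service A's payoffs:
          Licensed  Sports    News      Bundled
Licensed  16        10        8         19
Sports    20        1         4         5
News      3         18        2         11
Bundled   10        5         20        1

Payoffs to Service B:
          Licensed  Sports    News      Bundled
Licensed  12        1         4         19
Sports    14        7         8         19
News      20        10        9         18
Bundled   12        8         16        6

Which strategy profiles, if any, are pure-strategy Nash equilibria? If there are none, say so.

Pure-strategy Nash equilibria: (Licensed, Bundled); (Bundled, News)

Service A against Licensed: payoffs 16, 20, 3, 10 → best response Sports.
Service A against Sports: payoffs 10, 1, 18, 5 → best response News.
Service A against News: payoffs 8, 4, 2, 20 → best response Bundled.
Service A against Bundled: payoffs 19, 5, 11, 1 → best response Licensed.
Service B against Licensed: payoffs 12, 1, 4, 19 → best response Bundled.
Service B against Sports: payoffs 14, 7, 8, 19 → best response Bundled.
Service B against News: payoffs 20, 10, 9, 18 → best response Licensed.
Service B against Bundled: payoffs 12, 8, 16, 6 → best response News.
Mutual best responses: (Licensed, Bundled); (Bundled, News).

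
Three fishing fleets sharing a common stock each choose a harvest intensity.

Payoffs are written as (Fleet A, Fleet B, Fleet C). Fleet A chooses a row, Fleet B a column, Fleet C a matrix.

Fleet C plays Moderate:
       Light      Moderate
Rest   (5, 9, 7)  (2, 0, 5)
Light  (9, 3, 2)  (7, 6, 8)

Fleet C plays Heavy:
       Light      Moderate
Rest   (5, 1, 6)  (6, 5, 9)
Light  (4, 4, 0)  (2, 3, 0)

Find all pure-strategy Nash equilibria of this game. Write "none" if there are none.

Fleet A against (Light, Moderate): payoffs 5, 9 → best response Light.
Fleet A against (Light, Heavy): payoffs 5, 4 → best response Rest.
Fleet A against (Moderate, Moderate): payoffs 2, 7 → best response Light.
Fleet A against (Moderate, Heavy): payoffs 6, 2 → best response Rest.
Fleet B against (Rest, Moderate): payoffs 9, 0 → best response Light.
Fleet B against (Rest, Heavy): payoffs 1, 5 → best response Moderate.
Fleet B against (Light, Moderate): payoffs 3, 6 → best response Moderate.
Fleet B against (Light, Heavy): payoffs 4, 3 → best response Light.
Fleet C against (Rest, Light): payoffs 7, 6 → best response Moderate.
Fleet C against (Rest, Moderate): payoffs 5, 9 → best response Heavy.
Fleet C against (Light, Light): payoffs 2, 0 → best response Moderate.
Fleet C against (Light, Moderate): payoffs 8, 0 → best response Moderate.
Mutual best responses: (Rest, Moderate, Heavy); (Light, Moderate, Moderate).

(Rest, Moderate, Heavy) and (Light, Moderate, Moderate)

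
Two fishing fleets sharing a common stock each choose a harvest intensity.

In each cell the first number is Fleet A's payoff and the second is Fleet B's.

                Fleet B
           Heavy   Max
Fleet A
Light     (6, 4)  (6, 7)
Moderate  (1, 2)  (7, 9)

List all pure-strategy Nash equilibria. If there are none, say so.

Fleet A against Heavy: payoffs 6, 1 → best response Light.
Fleet A against Max: payoffs 6, 7 → best response Moderate.
Fleet B against Light: payoffs 4, 7 → best response Max.
Fleet B against Moderate: payoffs 2, 9 → best response Max.
Mutual best responses: (Moderate, Max).

(Moderate, Max)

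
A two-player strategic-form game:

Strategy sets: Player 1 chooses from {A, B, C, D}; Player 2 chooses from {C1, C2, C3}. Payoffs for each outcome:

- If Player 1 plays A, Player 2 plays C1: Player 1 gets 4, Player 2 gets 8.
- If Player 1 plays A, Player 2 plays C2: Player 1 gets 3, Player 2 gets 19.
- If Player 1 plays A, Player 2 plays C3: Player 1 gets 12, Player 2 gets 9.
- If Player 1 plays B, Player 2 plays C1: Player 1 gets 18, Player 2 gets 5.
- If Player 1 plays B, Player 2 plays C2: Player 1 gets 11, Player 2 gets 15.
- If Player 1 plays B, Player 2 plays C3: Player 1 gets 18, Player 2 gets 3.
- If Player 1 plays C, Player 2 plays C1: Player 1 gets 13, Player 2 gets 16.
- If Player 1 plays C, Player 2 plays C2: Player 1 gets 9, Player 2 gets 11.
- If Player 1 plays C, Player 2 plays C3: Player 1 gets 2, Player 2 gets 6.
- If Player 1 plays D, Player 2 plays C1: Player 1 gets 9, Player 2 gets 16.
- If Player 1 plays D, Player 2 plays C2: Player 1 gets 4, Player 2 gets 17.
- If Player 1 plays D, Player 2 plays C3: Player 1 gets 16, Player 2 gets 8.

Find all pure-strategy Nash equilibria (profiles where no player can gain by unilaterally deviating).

(B, C2)

Mark each player's best response to every combination of opponents' strategies; a profile where every player is best-responding is a pure Nash equilibrium.
Player 1 against C1: payoffs 4, 18, 13, 9 → best response B.
Player 1 against C2: payoffs 3, 11, 9, 4 → best response B.
Player 1 against C3: payoffs 12, 18, 2, 16 → best response B.
Player 2 against A: payoffs 8, 19, 9 → best response C2.
Player 2 against B: payoffs 5, 15, 3 → best response C2.
Player 2 against C: payoffs 16, 11, 6 → best response C1.
Player 2 against D: payoffs 16, 17, 8 → best response C2.
Mutual best responses: (B, C2).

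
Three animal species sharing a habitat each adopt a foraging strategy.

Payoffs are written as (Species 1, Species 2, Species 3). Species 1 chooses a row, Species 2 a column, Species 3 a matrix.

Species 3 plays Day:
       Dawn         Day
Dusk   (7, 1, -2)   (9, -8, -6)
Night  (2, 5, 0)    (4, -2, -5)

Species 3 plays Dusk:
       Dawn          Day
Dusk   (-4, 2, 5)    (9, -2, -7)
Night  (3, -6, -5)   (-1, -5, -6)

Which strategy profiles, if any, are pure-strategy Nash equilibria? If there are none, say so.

This game has no pure Nash equilibrium.

Mark each player's best response to every combination of opponents' strategies; a profile where every player is best-responding is a pure Nash equilibrium.
Species 1 against (Dawn, Day): payoffs 7, 2 → best response Dusk.
Species 1 against (Dawn, Dusk): payoffs -4, 3 → best response Night.
Species 1 against (Day, Day): payoffs 9, 4 → best response Dusk.
Species 1 against (Day, Dusk): payoffs 9, -1 → best response Dusk.
Species 2 against (Dusk, Day): payoffs 1, -8 → best response Dawn.
Species 2 against (Dusk, Dusk): payoffs 2, -2 → best response Dawn.
Species 2 against (Night, Day): payoffs 5, -2 → best response Dawn.
Species 2 against (Night, Dusk): payoffs -6, -5 → best response Day.
Species 3 against (Dusk, Dawn): payoffs -2, 5 → best response Dusk.
Species 3 against (Dusk, Day): payoffs -6, -7 → best response Day.
Species 3 against (Night, Dawn): payoffs 0, -5 → best response Day.
Species 3 against (Night, Day): payoffs -5, -6 → best response Day.
No profile is a mutual best response for all players.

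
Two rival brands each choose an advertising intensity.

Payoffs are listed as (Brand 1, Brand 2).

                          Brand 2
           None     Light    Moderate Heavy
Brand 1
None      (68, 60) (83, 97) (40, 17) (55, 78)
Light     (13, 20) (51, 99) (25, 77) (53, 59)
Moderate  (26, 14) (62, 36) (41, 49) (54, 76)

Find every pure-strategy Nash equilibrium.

(None, Light)

Brand 1 against None: payoffs 68, 13, 26 → best response None.
Brand 1 against Light: payoffs 83, 51, 62 → best response None.
Brand 1 against Moderate: payoffs 40, 25, 41 → best response Moderate.
Brand 1 against Heavy: payoffs 55, 53, 54 → best response None.
Brand 2 against None: payoffs 60, 97, 17, 78 → best response Light.
Brand 2 against Light: payoffs 20, 99, 77, 59 → best response Light.
Brand 2 against Moderate: payoffs 14, 36, 49, 76 → best response Heavy.
Mutual best responses: (None, Light).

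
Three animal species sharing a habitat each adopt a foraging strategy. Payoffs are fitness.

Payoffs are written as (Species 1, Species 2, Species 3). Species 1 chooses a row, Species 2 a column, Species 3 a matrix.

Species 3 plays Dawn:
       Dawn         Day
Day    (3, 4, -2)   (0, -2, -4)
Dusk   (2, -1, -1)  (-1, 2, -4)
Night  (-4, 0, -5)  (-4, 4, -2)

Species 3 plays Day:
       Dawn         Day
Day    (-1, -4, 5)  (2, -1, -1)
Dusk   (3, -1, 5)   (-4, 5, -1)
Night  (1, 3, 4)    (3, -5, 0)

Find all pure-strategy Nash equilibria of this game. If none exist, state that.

(Day, Dawn, Dawn): Species 3 can switch to Day (-2 → 5). Not NE.
(Day, Dawn, Day): Species 1 can switch to Dusk (-1 → 3). Not NE.
(Day, Day, Dawn): Species 2 can switch to Dawn (-2 → 4). Not NE.
(Day, Day, Day): Species 1 can switch to Night (2 → 3). Not NE.
(Dusk, Dawn, Dawn): Species 1 can switch to Day (2 → 3). Not NE.
(Dusk, Dawn, Day): Species 2 can switch to Day (-1 → 5). Not NE.
(The remaining 6 profiles each have a profitable deviation by the same check.)

No pure-strategy Nash equilibrium.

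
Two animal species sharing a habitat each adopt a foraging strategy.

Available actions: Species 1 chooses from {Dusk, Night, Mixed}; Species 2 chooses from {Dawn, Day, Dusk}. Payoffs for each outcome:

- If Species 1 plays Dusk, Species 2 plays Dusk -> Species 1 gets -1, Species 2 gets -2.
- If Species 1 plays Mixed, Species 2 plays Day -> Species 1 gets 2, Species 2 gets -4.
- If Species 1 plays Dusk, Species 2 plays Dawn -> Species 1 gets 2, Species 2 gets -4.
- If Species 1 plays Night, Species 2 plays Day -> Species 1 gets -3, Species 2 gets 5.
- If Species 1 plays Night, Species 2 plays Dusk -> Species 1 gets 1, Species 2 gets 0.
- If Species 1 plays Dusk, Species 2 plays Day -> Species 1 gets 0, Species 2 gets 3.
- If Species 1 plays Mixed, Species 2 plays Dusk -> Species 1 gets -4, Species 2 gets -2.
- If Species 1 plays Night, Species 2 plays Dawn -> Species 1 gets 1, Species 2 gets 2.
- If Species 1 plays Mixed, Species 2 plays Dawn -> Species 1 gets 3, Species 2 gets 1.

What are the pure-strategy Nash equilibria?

Pure NE: (Mixed, Dawn)

(Dusk, Dawn): Species 1 can switch to Mixed (2 → 3). Not NE.
(Dusk, Day): Species 1 can switch to Mixed (0 → 2). Not NE.
(Dusk, Dusk): Species 1 can switch to Night (-1 → 1). Not NE.
(Night, Dawn): Species 1 can switch to Dusk (1 → 2). Not NE.
(Night, Day): Species 1 can switch to Dusk (-3 → 0). Not NE.
(Night, Dusk): Species 2 can switch to Dawn (0 → 2). Not NE.
(Mixed, Dawn): Species 1 gets 3, best alternative 2; Species 2 gets 1, best alternative -2. No profitable deviation — NE.
(The remaining 2 profiles each have a profitable deviation by the same check.)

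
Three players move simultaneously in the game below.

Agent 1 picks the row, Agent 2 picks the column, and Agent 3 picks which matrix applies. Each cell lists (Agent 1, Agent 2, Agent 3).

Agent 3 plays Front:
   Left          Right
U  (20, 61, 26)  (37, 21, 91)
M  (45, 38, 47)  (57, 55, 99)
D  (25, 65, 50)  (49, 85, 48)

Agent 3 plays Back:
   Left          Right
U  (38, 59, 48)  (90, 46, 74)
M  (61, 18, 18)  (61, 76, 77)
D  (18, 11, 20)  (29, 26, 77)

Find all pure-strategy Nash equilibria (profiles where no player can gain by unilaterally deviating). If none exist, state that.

(U, Left, Front): Agent 1 can switch to M (20 → 45). Not NE.
(U, Left, Back): Agent 1 can switch to M (38 → 61). Not NE.
(U, Right, Front): Agent 1 can switch to M (37 → 57). Not NE.
(U, Right, Back): Agent 2 can switch to Left (46 → 59). Not NE.
(M, Left, Front): Agent 2 can switch to Right (38 → 55). Not NE.
(M, Left, Back): Agent 2 can switch to Right (18 → 76). Not NE.
(M, Right, Front): Agent 1 gets 57, best alternative 49; Agent 2 gets 55, best alternative 38; Agent 3 gets 99, best alternative 77. No profitable deviation — NE.
(M, Right, Back): Agent 1 can switch to U (61 → 90). Not NE.
(D, Left, Front): Agent 1 can switch to M (25 → 45). Not NE.
(D, Left, Back): Agent 1 can switch to U (18 → 38). Not NE.
(D, Right, Front): Agent 1 can switch to M (49 → 57). Not NE.
(The remaining 1 profile has a profitable deviation by the same check.)

Pure NE: (M, Right, Front)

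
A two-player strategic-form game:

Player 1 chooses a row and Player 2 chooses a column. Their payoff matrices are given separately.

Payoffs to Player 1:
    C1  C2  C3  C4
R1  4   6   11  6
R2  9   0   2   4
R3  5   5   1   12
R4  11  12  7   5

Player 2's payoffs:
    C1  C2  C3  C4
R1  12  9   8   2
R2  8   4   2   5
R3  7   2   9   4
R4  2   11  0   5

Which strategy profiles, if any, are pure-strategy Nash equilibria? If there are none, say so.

(R1, C1): Player 1 can switch to R2 (4 → 9). Not NE.
(R1, C2): Player 1 can switch to R4 (6 → 12). Not NE.
(R1, C3): Player 2 can switch to C1 (8 → 12). Not NE.
(R1, C4): Player 1 can switch to R3 (6 → 12). Not NE.
(R2, C1): Player 1 can switch to R4 (9 → 11). Not NE.
(R2, C2): Player 1 can switch to R1 (0 → 6). Not NE.
(R4, C2): Player 1 gets 12, best alternative 6; Player 2 gets 11, best alternative 5. No profitable deviation — NE.
(The remaining 9 profiles each have a profitable deviation by the same check.)

(R4, C2)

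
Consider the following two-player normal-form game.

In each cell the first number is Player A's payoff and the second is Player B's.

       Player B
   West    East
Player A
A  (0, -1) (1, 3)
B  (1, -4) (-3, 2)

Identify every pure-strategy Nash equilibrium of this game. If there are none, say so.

Pure NE: (A, East)

Mark each player's best response to every combination of opponents' strategies; a profile where every player is best-responding is a pure Nash equilibrium.
Player A against West: payoffs 0, 1 → best response B.
Player A against East: payoffs 1, -3 → best response A.
Player B against A: payoffs -1, 3 → best response East.
Player B against B: payoffs -4, 2 → best response East.
Mutual best responses: (A, East).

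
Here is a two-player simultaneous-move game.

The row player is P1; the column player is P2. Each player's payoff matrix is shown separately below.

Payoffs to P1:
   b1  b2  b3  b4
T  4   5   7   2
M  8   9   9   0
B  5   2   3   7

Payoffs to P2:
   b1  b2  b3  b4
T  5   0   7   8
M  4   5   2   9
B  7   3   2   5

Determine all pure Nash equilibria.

This game has no pure Nash equilibrium.

(T, b1): P1 can switch to M (4 → 8). Not NE.
(T, b2): P1 can switch to M (5 → 9). Not NE.
(T, b3): P1 can switch to M (7 → 9). Not NE.
(T, b4): P1 can switch to B (2 → 7). Not NE.
(M, b1): P2 can switch to b2 (4 → 5). Not NE.
(M, b2): P2 can switch to b4 (5 → 9). Not NE.
(The remaining 6 profiles each have a profitable deviation by the same check.)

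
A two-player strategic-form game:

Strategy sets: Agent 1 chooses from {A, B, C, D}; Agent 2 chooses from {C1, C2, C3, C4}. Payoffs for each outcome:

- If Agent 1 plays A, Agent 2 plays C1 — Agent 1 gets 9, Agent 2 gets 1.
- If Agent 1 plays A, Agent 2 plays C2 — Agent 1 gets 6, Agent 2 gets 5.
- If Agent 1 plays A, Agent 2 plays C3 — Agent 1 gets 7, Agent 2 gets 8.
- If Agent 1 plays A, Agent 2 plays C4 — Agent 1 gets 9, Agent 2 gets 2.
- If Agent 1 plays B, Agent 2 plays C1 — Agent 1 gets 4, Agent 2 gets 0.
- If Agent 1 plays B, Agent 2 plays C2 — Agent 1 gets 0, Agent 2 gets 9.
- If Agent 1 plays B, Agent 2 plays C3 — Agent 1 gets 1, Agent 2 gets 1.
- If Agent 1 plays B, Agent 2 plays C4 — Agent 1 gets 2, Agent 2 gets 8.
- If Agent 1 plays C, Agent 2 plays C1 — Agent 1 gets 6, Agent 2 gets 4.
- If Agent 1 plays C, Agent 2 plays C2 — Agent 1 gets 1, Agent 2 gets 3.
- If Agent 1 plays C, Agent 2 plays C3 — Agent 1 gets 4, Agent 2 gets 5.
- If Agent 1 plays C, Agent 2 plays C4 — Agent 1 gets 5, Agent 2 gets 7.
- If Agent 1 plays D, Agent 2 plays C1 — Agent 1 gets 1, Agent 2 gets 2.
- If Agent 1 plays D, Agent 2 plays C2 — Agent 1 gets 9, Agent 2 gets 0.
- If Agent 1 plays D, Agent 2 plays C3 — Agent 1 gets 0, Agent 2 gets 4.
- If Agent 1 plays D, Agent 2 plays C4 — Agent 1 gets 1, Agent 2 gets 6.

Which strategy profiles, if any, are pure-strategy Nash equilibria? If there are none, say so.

(A, C1): Agent 2 can switch to C2 (1 → 5). Not NE.
(A, C2): Agent 1 can switch to D (6 → 9). Not NE.
(A, C3): Agent 1 gets 7, best alternative 4; Agent 2 gets 8, best alternative 5. No profitable deviation — NE.
(A, C4): Agent 2 can switch to C2 (2 → 5). Not NE.
(B, C1): Agent 1 can switch to A (4 → 9). Not NE.
(B, C2): Agent 1 can switch to A (0 → 6). Not NE.
(B, C3): Agent 1 can switch to A (1 → 7). Not NE.
(The remaining 9 profiles each have a profitable deviation by the same check.)

The unique pure-strategy Nash equilibrium is (A, C3).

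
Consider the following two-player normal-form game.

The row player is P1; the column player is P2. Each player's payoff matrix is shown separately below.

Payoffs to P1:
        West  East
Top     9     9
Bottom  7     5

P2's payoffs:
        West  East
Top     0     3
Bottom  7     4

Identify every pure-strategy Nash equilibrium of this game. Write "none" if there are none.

The unique pure-strategy Nash equilibrium is (Top, East).

Mark each player's best response to every combination of opponents' strategies; a profile where every player is best-responding is a pure Nash equilibrium.
P1 against West: payoffs 9, 7 → best response Top.
P1 against East: payoffs 9, 5 → best response Top.
P2 against Top: payoffs 0, 3 → best response East.
P2 against Bottom: payoffs 7, 4 → best response West.
Mutual best responses: (Top, East).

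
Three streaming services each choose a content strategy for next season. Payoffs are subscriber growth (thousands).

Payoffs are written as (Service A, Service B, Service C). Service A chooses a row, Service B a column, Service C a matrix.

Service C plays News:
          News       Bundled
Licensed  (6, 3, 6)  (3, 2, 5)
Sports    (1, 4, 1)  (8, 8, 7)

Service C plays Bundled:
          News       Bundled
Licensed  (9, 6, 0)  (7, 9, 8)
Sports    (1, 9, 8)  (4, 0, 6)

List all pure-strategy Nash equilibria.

Pure-strategy Nash equilibria: (Licensed, News, News); (Licensed, Bundled, Bundled); (Sports, Bundled, News)

(Licensed, News, News): Service A gets 6, best alternative 1; Service B gets 3, best alternative 2; Service C gets 6, best alternative 0. No profitable deviation — NE.
(Licensed, News, Bundled): Service B can switch to Bundled (6 → 9). Not NE.
(Licensed, Bundled, News): Service A can switch to Sports (3 → 8). Not NE.
(Licensed, Bundled, Bundled): Service A gets 7, best alternative 4; Service B gets 9, best alternative 6; Service C gets 8, best alternative 5. No profitable deviation — NE.
(Sports, News, News): Service A can switch to Licensed (1 → 6). Not NE.
(Sports, News, Bundled): Service A can switch to Licensed (1 → 9). Not NE.
(Sports, Bundled, News): Service A gets 8, best alternative 3; Service B gets 8, best alternative 4; Service C gets 7, best alternative 6. No profitable deviation — NE.
(Sports, Bundled, Bundled): Service A can switch to Licensed (4 → 7). Not NE.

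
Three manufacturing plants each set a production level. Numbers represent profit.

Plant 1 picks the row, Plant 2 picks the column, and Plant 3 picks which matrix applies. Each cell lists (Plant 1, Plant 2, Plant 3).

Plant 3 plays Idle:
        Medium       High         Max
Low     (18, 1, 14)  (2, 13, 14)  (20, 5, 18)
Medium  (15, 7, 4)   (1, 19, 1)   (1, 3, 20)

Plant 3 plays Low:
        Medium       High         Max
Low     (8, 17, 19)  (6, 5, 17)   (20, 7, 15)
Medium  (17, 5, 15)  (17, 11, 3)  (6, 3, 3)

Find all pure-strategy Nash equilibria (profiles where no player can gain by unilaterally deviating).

Plant 1 against (Medium, Idle): payoffs 18, 15 → best response Low.
Plant 1 against (Medium, Low): payoffs 8, 17 → best response Medium.
Plant 1 against (High, Idle): payoffs 2, 1 → best response Low.
Plant 1 against (High, Low): payoffs 6, 17 → best response Medium.
Plant 1 against (Max, Idle): payoffs 20, 1 → best response Low.
Plant 1 against (Max, Low): payoffs 20, 6 → best response Low.
Plant 2 against (Low, Idle): payoffs 1, 13, 5 → best response High.
Plant 2 against (Low, Low): payoffs 17, 5, 7 → best response Medium.
Plant 2 against (Medium, Idle): payoffs 7, 19, 3 → best response High.
Plant 2 against (Medium, Low): payoffs 5, 11, 3 → best response High.
Plant 3 against (Low, Medium): payoffs 14, 19 → best response Low.
Plant 3 against (Low, High): payoffs 14, 17 → best response Low.
Plant 3 against (Low, Max): payoffs 18, 15 → best response Idle.
Plant 3 against (Medium, Medium): payoffs 4, 15 → best response Low.
Plant 3 against (Medium, High): payoffs 1, 3 → best response Low.
Plant 3 against (Medium, Max): payoffs 20, 3 → best response Idle.
Mutual best responses: (Medium, High, Low).

(Medium, High, Low)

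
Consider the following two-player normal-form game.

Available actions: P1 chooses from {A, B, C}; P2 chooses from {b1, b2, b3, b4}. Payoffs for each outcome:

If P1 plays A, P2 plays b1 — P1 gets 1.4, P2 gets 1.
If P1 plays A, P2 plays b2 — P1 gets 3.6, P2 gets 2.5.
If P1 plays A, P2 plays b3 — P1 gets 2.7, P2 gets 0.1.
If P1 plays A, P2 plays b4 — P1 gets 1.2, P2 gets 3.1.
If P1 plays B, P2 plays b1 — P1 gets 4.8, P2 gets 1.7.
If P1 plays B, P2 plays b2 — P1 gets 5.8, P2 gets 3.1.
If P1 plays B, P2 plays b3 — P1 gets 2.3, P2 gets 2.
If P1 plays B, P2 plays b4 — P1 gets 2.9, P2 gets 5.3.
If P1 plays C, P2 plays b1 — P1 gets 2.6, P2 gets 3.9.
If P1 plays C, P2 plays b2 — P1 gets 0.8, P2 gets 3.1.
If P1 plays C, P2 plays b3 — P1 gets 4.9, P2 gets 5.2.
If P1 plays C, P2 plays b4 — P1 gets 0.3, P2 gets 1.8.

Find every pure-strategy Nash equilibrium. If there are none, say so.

The pure Nash equilibria are (B, b4) and (C, b3).

For each strategy profile, look for a profitable unilateral deviation.
(A, b1): P1 can switch to B (1.4 → 4.8). Not NE.
(A, b2): P1 can switch to B (3.6 → 5.8). Not NE.
(A, b3): P1 can switch to C (2.7 → 4.9). Not NE.
(A, b4): P1 can switch to B (1.2 → 2.9). Not NE.
(B, b1): P2 can switch to b2 (1.7 → 3.1). Not NE.
(B, b2): P2 can switch to b4 (3.1 → 5.3). Not NE.
(B, b3): P1 can switch to A (2.3 → 2.7). Not NE.
(B, b4): P1 gets 2.9, best alternative 1.2; P2 gets 5.3, best alternative 3.1. No profitable deviation — NE.
(C, b1): P1 can switch to B (2.6 → 4.8). Not NE.
(C, b2): P1 can switch to A (0.8 → 3.6). Not NE.
(C, b3): P1 gets 4.9, best alternative 2.7; P2 gets 5.2, best alternative 3.9. No profitable deviation — NE.
(C, b4): P1 can switch to A (0.3 → 1.2). Not NE.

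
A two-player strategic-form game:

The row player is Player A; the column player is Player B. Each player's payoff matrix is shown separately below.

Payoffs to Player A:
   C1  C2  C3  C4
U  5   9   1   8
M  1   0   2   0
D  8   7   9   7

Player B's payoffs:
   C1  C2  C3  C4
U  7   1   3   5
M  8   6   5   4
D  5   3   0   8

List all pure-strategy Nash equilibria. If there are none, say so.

This game has no pure Nash equilibrium.

(U, C1): Player A can switch to D (5 → 8). Not NE.
(U, C2): Player B can switch to C1 (1 → 7). Not NE.
(U, C3): Player A can switch to M (1 → 2). Not NE.
(U, C4): Player B can switch to C1 (5 → 7). Not NE.
(M, C1): Player A can switch to U (1 → 5). Not NE.
(M, C2): Player A can switch to U (0 → 9). Not NE.
(M, C3): Player A can switch to D (2 → 9). Not NE.
(M, C4): Player A can switch to U (0 → 8). Not NE.
(The remaining 4 profiles each have a profitable deviation by the same check.)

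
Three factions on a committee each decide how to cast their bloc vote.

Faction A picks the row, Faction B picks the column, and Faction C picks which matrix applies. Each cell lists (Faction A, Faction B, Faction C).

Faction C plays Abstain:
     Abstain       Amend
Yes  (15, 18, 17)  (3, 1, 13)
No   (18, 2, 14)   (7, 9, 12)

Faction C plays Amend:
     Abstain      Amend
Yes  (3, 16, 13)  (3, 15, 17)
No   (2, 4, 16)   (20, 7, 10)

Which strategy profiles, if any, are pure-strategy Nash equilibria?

For each player, find the best response to each opponent profile; mutual best responses are the pure NE.
Faction A against (Abstain, Abstain): payoffs 15, 18 → best response No.
Faction A against (Abstain, Amend): payoffs 3, 2 → best response Yes.
Faction A against (Amend, Abstain): payoffs 3, 7 → best response No.
Faction A against (Amend, Amend): payoffs 3, 20 → best response No.
Faction B against (Yes, Abstain): payoffs 18, 1 → best response Abstain.
Faction B against (Yes, Amend): payoffs 16, 15 → best response Abstain.
Faction B against (No, Abstain): payoffs 2, 9 → best response Amend.
Faction B against (No, Amend): payoffs 4, 7 → best response Amend.
Faction C against (Yes, Abstain): payoffs 17, 13 → best response Abstain.
Faction C against (Yes, Amend): payoffs 13, 17 → best response Amend.
Faction C against (No, Abstain): payoffs 14, 16 → best response Amend.
Faction C against (No, Amend): payoffs 12, 10 → best response Abstain.
Mutual best responses: (No, Amend, Abstain).

Pure NE: (No, Amend, Abstain)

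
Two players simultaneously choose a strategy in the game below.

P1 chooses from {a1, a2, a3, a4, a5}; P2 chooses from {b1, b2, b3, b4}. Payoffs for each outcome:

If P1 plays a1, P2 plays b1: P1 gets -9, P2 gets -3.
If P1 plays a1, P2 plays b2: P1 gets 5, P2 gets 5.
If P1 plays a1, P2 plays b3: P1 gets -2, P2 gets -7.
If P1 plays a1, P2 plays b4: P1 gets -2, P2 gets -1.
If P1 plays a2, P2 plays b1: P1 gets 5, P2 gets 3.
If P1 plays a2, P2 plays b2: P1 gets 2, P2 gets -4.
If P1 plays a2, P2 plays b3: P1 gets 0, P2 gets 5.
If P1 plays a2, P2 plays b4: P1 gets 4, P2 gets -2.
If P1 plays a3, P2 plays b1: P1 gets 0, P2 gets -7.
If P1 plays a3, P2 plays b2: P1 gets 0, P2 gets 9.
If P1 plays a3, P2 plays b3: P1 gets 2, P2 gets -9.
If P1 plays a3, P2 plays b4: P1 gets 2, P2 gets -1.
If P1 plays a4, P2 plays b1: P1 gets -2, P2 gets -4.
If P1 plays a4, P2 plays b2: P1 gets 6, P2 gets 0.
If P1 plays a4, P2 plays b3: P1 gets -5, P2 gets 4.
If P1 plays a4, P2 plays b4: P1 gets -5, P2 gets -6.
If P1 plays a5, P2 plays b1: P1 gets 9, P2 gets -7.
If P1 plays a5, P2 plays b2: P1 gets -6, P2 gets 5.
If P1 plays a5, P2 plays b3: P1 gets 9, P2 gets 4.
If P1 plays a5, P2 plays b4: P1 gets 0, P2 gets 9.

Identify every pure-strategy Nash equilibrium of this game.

P1 against b1: payoffs -9, 5, 0, -2, 9 → best response a5.
P1 against b2: payoffs 5, 2, 0, 6, -6 → best response a4.
P1 against b3: payoffs -2, 0, 2, -5, 9 → best response a5.
P1 against b4: payoffs -2, 4, 2, -5, 0 → best response a2.
P2 against a1: payoffs -3, 5, -7, -1 → best response b2.
P2 against a2: payoffs 3, -4, 5, -2 → best response b3.
P2 against a3: payoffs -7, 9, -9, -1 → best response b2.
P2 against a4: payoffs -4, 0, 4, -6 → best response b3.
P2 against a5: payoffs -7, 5, 4, 9 → best response b4.
No profile is a mutual best response for all players.

No pure-strategy Nash equilibrium.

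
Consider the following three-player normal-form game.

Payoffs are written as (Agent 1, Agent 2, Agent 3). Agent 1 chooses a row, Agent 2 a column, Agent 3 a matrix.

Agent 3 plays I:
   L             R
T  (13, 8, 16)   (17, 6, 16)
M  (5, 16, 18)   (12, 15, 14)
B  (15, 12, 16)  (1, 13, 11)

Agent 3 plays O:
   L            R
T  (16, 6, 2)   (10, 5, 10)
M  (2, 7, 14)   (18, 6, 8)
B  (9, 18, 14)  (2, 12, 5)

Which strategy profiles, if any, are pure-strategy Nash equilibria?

Check each profile: it is a Nash equilibrium iff no player can strictly gain by switching unilaterally.
(T, L, I): Agent 1 can switch to B (13 → 15). Not NE.
(T, L, O): Agent 3 can switch to I (2 → 16). Not NE.
(T, R, I): Agent 2 can switch to L (6 → 8). Not NE.
(T, R, O): Agent 1 can switch to M (10 → 18). Not NE.
(M, L, I): Agent 1 can switch to T (5 → 13). Not NE.
(M, L, O): Agent 1 can switch to T (2 → 16). Not NE.
(M, R, I): Agent 1 can switch to T (12 → 17). Not NE.
(M, R, O): Agent 2 can switch to L (6 → 7). Not NE.
(The remaining 4 profiles each have a profitable deviation by the same check.)

There is no pure-strategy Nash equilibrium.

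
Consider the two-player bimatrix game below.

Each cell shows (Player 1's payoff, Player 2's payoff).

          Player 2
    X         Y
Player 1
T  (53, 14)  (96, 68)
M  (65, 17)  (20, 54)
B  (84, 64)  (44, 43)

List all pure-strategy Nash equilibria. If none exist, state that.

For each player, find the best response to each opponent profile; mutual best responses are the pure NE.
Player 1 against X: payoffs 53, 65, 84 → best response B.
Player 1 against Y: payoffs 96, 20, 44 → best response T.
Player 2 against T: payoffs 14, 68 → best response Y.
Player 2 against M: payoffs 17, 54 → best response Y.
Player 2 against B: payoffs 64, 43 → best response X.
Mutual best responses: (T, Y); (B, X).

Pure-strategy Nash equilibria: (T, Y); (B, X)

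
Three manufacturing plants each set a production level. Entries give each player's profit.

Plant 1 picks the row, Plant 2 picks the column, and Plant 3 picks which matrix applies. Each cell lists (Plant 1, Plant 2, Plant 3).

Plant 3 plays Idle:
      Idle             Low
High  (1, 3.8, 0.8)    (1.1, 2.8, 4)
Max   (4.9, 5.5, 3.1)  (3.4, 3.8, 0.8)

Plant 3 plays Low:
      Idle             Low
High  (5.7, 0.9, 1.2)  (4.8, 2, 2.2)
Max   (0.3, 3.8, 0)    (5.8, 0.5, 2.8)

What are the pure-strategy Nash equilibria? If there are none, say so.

Pure NE: (Max, Idle, Idle)

Mark each player's best response to every combination of opponents' strategies; a profile where every player is best-responding is a pure Nash equilibrium.
Plant 1 against (Idle, Idle): payoffs 1, 4.9 → best response Max.
Plant 1 against (Idle, Low): payoffs 5.7, 0.3 → best response High.
Plant 1 against (Low, Idle): payoffs 1.1, 3.4 → best response Max.
Plant 1 against (Low, Low): payoffs 4.8, 5.8 → best response Max.
Plant 2 against (High, Idle): payoffs 3.8, 2.8 → best response Idle.
Plant 2 against (High, Low): payoffs 0.9, 2 → best response Low.
Plant 2 against (Max, Idle): payoffs 5.5, 3.8 → best response Idle.
Plant 2 against (Max, Low): payoffs 3.8, 0.5 → best response Idle.
Plant 3 against (High, Idle): payoffs 0.8, 1.2 → best response Low.
Plant 3 against (High, Low): payoffs 4, 2.2 → best response Idle.
Plant 3 against (Max, Idle): payoffs 3.1, 0 → best response Idle.
Plant 3 against (Max, Low): payoffs 0.8, 2.8 → best response Low.
Mutual best responses: (Max, Idle, Idle).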